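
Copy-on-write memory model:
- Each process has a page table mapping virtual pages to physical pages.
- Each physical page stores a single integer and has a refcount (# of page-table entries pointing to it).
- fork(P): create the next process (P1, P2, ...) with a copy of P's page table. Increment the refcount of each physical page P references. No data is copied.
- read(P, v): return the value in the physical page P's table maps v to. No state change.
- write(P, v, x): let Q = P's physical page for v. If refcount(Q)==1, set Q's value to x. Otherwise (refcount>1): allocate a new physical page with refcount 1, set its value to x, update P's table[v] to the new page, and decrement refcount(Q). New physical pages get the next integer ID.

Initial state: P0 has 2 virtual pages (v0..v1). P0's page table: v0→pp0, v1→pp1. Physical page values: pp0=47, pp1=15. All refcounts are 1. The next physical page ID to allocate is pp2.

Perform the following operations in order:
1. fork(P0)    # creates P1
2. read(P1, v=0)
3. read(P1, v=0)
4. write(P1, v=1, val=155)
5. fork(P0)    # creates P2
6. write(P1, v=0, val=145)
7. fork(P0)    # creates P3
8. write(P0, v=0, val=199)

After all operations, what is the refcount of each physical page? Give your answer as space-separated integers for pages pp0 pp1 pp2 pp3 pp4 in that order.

Answer: 2 3 1 1 1

Derivation:
Op 1: fork(P0) -> P1. 2 ppages; refcounts: pp0:2 pp1:2
Op 2: read(P1, v0) -> 47. No state change.
Op 3: read(P1, v0) -> 47. No state change.
Op 4: write(P1, v1, 155). refcount(pp1)=2>1 -> COPY to pp2. 3 ppages; refcounts: pp0:2 pp1:1 pp2:1
Op 5: fork(P0) -> P2. 3 ppages; refcounts: pp0:3 pp1:2 pp2:1
Op 6: write(P1, v0, 145). refcount(pp0)=3>1 -> COPY to pp3. 4 ppages; refcounts: pp0:2 pp1:2 pp2:1 pp3:1
Op 7: fork(P0) -> P3. 4 ppages; refcounts: pp0:3 pp1:3 pp2:1 pp3:1
Op 8: write(P0, v0, 199). refcount(pp0)=3>1 -> COPY to pp4. 5 ppages; refcounts: pp0:2 pp1:3 pp2:1 pp3:1 pp4:1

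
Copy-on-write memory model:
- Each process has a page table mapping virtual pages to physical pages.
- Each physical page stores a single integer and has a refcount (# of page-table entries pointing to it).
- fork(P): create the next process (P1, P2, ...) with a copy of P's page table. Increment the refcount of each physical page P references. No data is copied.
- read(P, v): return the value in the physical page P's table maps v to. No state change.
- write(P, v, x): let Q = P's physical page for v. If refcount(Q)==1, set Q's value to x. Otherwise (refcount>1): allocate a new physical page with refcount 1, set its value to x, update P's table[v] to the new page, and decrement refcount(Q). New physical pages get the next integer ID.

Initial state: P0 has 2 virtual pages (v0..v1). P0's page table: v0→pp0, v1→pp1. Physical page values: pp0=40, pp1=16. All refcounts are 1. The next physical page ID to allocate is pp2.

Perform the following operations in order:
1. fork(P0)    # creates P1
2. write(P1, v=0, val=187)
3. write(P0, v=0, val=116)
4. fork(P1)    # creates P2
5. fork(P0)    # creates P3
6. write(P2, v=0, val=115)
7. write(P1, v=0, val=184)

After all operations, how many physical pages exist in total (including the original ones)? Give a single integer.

Op 1: fork(P0) -> P1. 2 ppages; refcounts: pp0:2 pp1:2
Op 2: write(P1, v0, 187). refcount(pp0)=2>1 -> COPY to pp2. 3 ppages; refcounts: pp0:1 pp1:2 pp2:1
Op 3: write(P0, v0, 116). refcount(pp0)=1 -> write in place. 3 ppages; refcounts: pp0:1 pp1:2 pp2:1
Op 4: fork(P1) -> P2. 3 ppages; refcounts: pp0:1 pp1:3 pp2:2
Op 5: fork(P0) -> P3. 3 ppages; refcounts: pp0:2 pp1:4 pp2:2
Op 6: write(P2, v0, 115). refcount(pp2)=2>1 -> COPY to pp3. 4 ppages; refcounts: pp0:2 pp1:4 pp2:1 pp3:1
Op 7: write(P1, v0, 184). refcount(pp2)=1 -> write in place. 4 ppages; refcounts: pp0:2 pp1:4 pp2:1 pp3:1

Answer: 4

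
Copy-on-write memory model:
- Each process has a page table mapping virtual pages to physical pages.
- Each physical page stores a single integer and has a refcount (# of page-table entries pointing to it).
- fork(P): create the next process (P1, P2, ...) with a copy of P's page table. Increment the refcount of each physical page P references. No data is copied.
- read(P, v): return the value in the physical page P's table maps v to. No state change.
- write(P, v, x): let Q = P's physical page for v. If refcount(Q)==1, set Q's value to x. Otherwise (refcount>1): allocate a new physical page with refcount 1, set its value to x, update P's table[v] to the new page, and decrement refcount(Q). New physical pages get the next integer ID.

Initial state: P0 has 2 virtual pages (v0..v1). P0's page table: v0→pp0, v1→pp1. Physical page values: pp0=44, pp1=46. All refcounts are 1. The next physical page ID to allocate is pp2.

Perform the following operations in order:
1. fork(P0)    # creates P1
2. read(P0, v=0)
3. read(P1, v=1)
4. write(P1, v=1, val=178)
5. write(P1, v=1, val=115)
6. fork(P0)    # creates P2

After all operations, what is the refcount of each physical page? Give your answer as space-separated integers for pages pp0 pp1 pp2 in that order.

Op 1: fork(P0) -> P1. 2 ppages; refcounts: pp0:2 pp1:2
Op 2: read(P0, v0) -> 44. No state change.
Op 3: read(P1, v1) -> 46. No state change.
Op 4: write(P1, v1, 178). refcount(pp1)=2>1 -> COPY to pp2. 3 ppages; refcounts: pp0:2 pp1:1 pp2:1
Op 5: write(P1, v1, 115). refcount(pp2)=1 -> write in place. 3 ppages; refcounts: pp0:2 pp1:1 pp2:1
Op 6: fork(P0) -> P2. 3 ppages; refcounts: pp0:3 pp1:2 pp2:1

Answer: 3 2 1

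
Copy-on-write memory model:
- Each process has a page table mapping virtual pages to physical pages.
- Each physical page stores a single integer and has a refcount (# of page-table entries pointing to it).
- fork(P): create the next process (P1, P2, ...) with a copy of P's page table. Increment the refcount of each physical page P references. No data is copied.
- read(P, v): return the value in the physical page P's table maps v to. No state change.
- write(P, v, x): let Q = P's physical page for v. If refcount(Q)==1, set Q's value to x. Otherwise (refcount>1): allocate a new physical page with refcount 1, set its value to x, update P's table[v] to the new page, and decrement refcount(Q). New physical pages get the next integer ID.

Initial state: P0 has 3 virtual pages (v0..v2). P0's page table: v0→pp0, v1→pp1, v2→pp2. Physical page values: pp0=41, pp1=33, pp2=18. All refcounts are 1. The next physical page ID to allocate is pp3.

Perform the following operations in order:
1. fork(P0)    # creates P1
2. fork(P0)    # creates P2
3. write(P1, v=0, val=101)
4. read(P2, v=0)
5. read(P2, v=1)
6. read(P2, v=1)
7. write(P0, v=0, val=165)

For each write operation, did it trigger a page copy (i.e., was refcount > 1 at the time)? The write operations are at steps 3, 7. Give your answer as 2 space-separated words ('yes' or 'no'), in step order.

Op 1: fork(P0) -> P1. 3 ppages; refcounts: pp0:2 pp1:2 pp2:2
Op 2: fork(P0) -> P2. 3 ppages; refcounts: pp0:3 pp1:3 pp2:3
Op 3: write(P1, v0, 101). refcount(pp0)=3>1 -> COPY to pp3. 4 ppages; refcounts: pp0:2 pp1:3 pp2:3 pp3:1
Op 4: read(P2, v0) -> 41. No state change.
Op 5: read(P2, v1) -> 33. No state change.
Op 6: read(P2, v1) -> 33. No state change.
Op 7: write(P0, v0, 165). refcount(pp0)=2>1 -> COPY to pp4. 5 ppages; refcounts: pp0:1 pp1:3 pp2:3 pp3:1 pp4:1

yes yes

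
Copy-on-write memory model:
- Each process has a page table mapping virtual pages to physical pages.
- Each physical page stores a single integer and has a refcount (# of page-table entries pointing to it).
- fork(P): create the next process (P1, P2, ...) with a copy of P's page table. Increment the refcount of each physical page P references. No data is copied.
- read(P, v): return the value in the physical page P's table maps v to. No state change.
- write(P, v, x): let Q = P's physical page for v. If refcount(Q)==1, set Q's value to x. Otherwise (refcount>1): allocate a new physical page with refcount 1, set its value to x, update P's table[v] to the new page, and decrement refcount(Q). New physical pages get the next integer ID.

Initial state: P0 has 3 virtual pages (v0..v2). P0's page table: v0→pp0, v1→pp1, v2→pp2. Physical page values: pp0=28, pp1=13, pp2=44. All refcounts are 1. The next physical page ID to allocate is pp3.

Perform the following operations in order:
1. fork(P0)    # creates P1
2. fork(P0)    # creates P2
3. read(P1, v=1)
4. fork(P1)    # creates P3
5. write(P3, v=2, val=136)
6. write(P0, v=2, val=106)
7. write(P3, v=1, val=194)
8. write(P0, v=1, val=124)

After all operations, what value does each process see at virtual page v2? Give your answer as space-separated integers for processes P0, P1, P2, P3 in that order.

Answer: 106 44 44 136

Derivation:
Op 1: fork(P0) -> P1. 3 ppages; refcounts: pp0:2 pp1:2 pp2:2
Op 2: fork(P0) -> P2. 3 ppages; refcounts: pp0:3 pp1:3 pp2:3
Op 3: read(P1, v1) -> 13. No state change.
Op 4: fork(P1) -> P3. 3 ppages; refcounts: pp0:4 pp1:4 pp2:4
Op 5: write(P3, v2, 136). refcount(pp2)=4>1 -> COPY to pp3. 4 ppages; refcounts: pp0:4 pp1:4 pp2:3 pp3:1
Op 6: write(P0, v2, 106). refcount(pp2)=3>1 -> COPY to pp4. 5 ppages; refcounts: pp0:4 pp1:4 pp2:2 pp3:1 pp4:1
Op 7: write(P3, v1, 194). refcount(pp1)=4>1 -> COPY to pp5. 6 ppages; refcounts: pp0:4 pp1:3 pp2:2 pp3:1 pp4:1 pp5:1
Op 8: write(P0, v1, 124). refcount(pp1)=3>1 -> COPY to pp6. 7 ppages; refcounts: pp0:4 pp1:2 pp2:2 pp3:1 pp4:1 pp5:1 pp6:1
P0: v2 -> pp4 = 106
P1: v2 -> pp2 = 44
P2: v2 -> pp2 = 44
P3: v2 -> pp3 = 136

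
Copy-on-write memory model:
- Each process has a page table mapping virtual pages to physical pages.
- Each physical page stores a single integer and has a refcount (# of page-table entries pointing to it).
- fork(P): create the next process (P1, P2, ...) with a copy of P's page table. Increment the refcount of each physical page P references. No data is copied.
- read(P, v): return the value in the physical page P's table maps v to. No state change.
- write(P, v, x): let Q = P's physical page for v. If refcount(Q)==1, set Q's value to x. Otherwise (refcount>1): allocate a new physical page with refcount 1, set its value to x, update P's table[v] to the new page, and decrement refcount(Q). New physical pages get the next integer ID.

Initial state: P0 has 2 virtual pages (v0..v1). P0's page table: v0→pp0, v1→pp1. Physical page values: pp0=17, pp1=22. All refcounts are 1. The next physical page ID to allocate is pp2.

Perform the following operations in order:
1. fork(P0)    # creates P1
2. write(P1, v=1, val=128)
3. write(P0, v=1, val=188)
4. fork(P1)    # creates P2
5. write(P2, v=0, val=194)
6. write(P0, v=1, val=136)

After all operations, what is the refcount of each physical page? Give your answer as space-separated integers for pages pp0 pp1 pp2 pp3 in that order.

Answer: 2 1 2 1

Derivation:
Op 1: fork(P0) -> P1. 2 ppages; refcounts: pp0:2 pp1:2
Op 2: write(P1, v1, 128). refcount(pp1)=2>1 -> COPY to pp2. 3 ppages; refcounts: pp0:2 pp1:1 pp2:1
Op 3: write(P0, v1, 188). refcount(pp1)=1 -> write in place. 3 ppages; refcounts: pp0:2 pp1:1 pp2:1
Op 4: fork(P1) -> P2. 3 ppages; refcounts: pp0:3 pp1:1 pp2:2
Op 5: write(P2, v0, 194). refcount(pp0)=3>1 -> COPY to pp3. 4 ppages; refcounts: pp0:2 pp1:1 pp2:2 pp3:1
Op 6: write(P0, v1, 136). refcount(pp1)=1 -> write in place. 4 ppages; refcounts: pp0:2 pp1:1 pp2:2 pp3:1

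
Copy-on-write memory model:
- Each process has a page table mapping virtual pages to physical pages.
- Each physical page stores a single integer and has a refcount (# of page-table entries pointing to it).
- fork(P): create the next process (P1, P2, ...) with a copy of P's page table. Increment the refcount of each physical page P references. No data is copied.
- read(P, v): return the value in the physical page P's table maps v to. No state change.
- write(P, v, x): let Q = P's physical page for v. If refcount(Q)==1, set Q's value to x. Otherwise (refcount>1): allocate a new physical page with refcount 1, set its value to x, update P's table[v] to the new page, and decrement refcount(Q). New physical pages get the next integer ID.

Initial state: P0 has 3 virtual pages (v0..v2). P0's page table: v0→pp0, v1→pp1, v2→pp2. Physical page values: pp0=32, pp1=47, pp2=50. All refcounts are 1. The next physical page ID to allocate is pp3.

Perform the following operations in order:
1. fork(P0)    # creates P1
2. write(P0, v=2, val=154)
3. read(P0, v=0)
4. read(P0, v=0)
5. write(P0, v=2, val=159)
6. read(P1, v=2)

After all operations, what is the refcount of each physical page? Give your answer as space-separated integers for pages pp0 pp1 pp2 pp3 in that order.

Answer: 2 2 1 1

Derivation:
Op 1: fork(P0) -> P1. 3 ppages; refcounts: pp0:2 pp1:2 pp2:2
Op 2: write(P0, v2, 154). refcount(pp2)=2>1 -> COPY to pp3. 4 ppages; refcounts: pp0:2 pp1:2 pp2:1 pp3:1
Op 3: read(P0, v0) -> 32. No state change.
Op 4: read(P0, v0) -> 32. No state change.
Op 5: write(P0, v2, 159). refcount(pp3)=1 -> write in place. 4 ppages; refcounts: pp0:2 pp1:2 pp2:1 pp3:1
Op 6: read(P1, v2) -> 50. No state change.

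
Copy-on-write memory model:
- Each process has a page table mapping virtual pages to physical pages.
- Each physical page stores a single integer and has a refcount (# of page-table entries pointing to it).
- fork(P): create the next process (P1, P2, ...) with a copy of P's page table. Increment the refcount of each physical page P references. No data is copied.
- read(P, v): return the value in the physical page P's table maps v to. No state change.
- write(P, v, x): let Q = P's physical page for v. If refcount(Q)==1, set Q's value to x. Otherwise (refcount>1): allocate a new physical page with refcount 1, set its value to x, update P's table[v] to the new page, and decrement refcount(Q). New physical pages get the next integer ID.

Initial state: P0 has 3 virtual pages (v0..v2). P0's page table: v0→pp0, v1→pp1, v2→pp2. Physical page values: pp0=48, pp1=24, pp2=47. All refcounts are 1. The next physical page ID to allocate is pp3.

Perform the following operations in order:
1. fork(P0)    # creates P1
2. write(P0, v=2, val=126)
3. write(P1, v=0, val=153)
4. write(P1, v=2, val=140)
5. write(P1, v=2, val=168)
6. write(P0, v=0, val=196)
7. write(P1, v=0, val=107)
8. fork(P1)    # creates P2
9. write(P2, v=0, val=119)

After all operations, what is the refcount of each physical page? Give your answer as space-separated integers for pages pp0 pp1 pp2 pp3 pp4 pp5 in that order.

Op 1: fork(P0) -> P1. 3 ppages; refcounts: pp0:2 pp1:2 pp2:2
Op 2: write(P0, v2, 126). refcount(pp2)=2>1 -> COPY to pp3. 4 ppages; refcounts: pp0:2 pp1:2 pp2:1 pp3:1
Op 3: write(P1, v0, 153). refcount(pp0)=2>1 -> COPY to pp4. 5 ppages; refcounts: pp0:1 pp1:2 pp2:1 pp3:1 pp4:1
Op 4: write(P1, v2, 140). refcount(pp2)=1 -> write in place. 5 ppages; refcounts: pp0:1 pp1:2 pp2:1 pp3:1 pp4:1
Op 5: write(P1, v2, 168). refcount(pp2)=1 -> write in place. 5 ppages; refcounts: pp0:1 pp1:2 pp2:1 pp3:1 pp4:1
Op 6: write(P0, v0, 196). refcount(pp0)=1 -> write in place. 5 ppages; refcounts: pp0:1 pp1:2 pp2:1 pp3:1 pp4:1
Op 7: write(P1, v0, 107). refcount(pp4)=1 -> write in place. 5 ppages; refcounts: pp0:1 pp1:2 pp2:1 pp3:1 pp4:1
Op 8: fork(P1) -> P2. 5 ppages; refcounts: pp0:1 pp1:3 pp2:2 pp3:1 pp4:2
Op 9: write(P2, v0, 119). refcount(pp4)=2>1 -> COPY to pp5. 6 ppages; refcounts: pp0:1 pp1:3 pp2:2 pp3:1 pp4:1 pp5:1

Answer: 1 3 2 1 1 1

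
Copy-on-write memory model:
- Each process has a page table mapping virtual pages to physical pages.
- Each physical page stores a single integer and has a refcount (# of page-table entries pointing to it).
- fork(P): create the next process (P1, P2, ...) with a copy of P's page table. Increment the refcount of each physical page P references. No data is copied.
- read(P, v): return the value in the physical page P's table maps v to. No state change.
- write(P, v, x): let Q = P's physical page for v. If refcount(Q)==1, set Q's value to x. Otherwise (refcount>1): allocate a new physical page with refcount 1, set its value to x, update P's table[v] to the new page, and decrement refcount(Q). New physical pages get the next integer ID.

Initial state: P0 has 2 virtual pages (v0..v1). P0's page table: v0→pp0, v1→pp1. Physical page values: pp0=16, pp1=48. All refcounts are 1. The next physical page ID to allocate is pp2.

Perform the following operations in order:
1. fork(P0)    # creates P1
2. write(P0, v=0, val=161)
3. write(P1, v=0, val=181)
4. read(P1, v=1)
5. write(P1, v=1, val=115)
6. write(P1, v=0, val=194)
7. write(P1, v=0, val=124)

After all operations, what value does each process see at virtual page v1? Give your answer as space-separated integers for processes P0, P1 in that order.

Op 1: fork(P0) -> P1. 2 ppages; refcounts: pp0:2 pp1:2
Op 2: write(P0, v0, 161). refcount(pp0)=2>1 -> COPY to pp2. 3 ppages; refcounts: pp0:1 pp1:2 pp2:1
Op 3: write(P1, v0, 181). refcount(pp0)=1 -> write in place. 3 ppages; refcounts: pp0:1 pp1:2 pp2:1
Op 4: read(P1, v1) -> 48. No state change.
Op 5: write(P1, v1, 115). refcount(pp1)=2>1 -> COPY to pp3. 4 ppages; refcounts: pp0:1 pp1:1 pp2:1 pp3:1
Op 6: write(P1, v0, 194). refcount(pp0)=1 -> write in place. 4 ppages; refcounts: pp0:1 pp1:1 pp2:1 pp3:1
Op 7: write(P1, v0, 124). refcount(pp0)=1 -> write in place. 4 ppages; refcounts: pp0:1 pp1:1 pp2:1 pp3:1
P0: v1 -> pp1 = 48
P1: v1 -> pp3 = 115

Answer: 48 115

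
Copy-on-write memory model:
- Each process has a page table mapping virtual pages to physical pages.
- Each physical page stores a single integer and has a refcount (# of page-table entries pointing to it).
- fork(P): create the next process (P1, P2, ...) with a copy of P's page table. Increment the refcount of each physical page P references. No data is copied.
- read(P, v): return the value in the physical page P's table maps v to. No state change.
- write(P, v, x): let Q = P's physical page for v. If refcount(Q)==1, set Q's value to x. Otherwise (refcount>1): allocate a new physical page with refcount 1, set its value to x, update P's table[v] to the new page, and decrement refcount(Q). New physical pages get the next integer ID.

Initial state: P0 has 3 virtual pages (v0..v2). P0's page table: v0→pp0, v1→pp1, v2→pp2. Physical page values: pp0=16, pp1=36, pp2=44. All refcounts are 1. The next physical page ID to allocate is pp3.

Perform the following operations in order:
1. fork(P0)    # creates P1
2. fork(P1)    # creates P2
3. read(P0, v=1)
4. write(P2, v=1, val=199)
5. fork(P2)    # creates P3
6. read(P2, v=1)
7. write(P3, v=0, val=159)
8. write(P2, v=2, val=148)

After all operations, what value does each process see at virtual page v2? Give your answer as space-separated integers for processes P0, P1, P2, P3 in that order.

Op 1: fork(P0) -> P1. 3 ppages; refcounts: pp0:2 pp1:2 pp2:2
Op 2: fork(P1) -> P2. 3 ppages; refcounts: pp0:3 pp1:3 pp2:3
Op 3: read(P0, v1) -> 36. No state change.
Op 4: write(P2, v1, 199). refcount(pp1)=3>1 -> COPY to pp3. 4 ppages; refcounts: pp0:3 pp1:2 pp2:3 pp3:1
Op 5: fork(P2) -> P3. 4 ppages; refcounts: pp0:4 pp1:2 pp2:4 pp3:2
Op 6: read(P2, v1) -> 199. No state change.
Op 7: write(P3, v0, 159). refcount(pp0)=4>1 -> COPY to pp4. 5 ppages; refcounts: pp0:3 pp1:2 pp2:4 pp3:2 pp4:1
Op 8: write(P2, v2, 148). refcount(pp2)=4>1 -> COPY to pp5. 6 ppages; refcounts: pp0:3 pp1:2 pp2:3 pp3:2 pp4:1 pp5:1
P0: v2 -> pp2 = 44
P1: v2 -> pp2 = 44
P2: v2 -> pp5 = 148
P3: v2 -> pp2 = 44

Answer: 44 44 148 44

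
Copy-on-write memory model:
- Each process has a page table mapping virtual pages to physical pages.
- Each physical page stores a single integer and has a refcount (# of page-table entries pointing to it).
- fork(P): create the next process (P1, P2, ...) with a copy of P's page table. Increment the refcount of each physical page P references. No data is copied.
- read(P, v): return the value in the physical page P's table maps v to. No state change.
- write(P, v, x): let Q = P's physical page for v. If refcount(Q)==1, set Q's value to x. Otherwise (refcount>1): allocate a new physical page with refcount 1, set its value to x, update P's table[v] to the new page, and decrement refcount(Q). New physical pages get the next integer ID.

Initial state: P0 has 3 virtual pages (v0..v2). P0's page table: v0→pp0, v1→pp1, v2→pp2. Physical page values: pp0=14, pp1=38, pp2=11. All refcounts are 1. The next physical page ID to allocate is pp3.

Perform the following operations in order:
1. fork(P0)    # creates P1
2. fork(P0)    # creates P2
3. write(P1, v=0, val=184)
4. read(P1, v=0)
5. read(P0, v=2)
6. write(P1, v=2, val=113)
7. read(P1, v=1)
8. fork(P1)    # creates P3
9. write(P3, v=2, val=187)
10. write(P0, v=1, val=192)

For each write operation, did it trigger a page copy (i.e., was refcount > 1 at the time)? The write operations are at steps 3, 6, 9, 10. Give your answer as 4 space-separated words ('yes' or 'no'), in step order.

Op 1: fork(P0) -> P1. 3 ppages; refcounts: pp0:2 pp1:2 pp2:2
Op 2: fork(P0) -> P2. 3 ppages; refcounts: pp0:3 pp1:3 pp2:3
Op 3: write(P1, v0, 184). refcount(pp0)=3>1 -> COPY to pp3. 4 ppages; refcounts: pp0:2 pp1:3 pp2:3 pp3:1
Op 4: read(P1, v0) -> 184. No state change.
Op 5: read(P0, v2) -> 11. No state change.
Op 6: write(P1, v2, 113). refcount(pp2)=3>1 -> COPY to pp4. 5 ppages; refcounts: pp0:2 pp1:3 pp2:2 pp3:1 pp4:1
Op 7: read(P1, v1) -> 38. No state change.
Op 8: fork(P1) -> P3. 5 ppages; refcounts: pp0:2 pp1:4 pp2:2 pp3:2 pp4:2
Op 9: write(P3, v2, 187). refcount(pp4)=2>1 -> COPY to pp5. 6 ppages; refcounts: pp0:2 pp1:4 pp2:2 pp3:2 pp4:1 pp5:1
Op 10: write(P0, v1, 192). refcount(pp1)=4>1 -> COPY to pp6. 7 ppages; refcounts: pp0:2 pp1:3 pp2:2 pp3:2 pp4:1 pp5:1 pp6:1

yes yes yes yes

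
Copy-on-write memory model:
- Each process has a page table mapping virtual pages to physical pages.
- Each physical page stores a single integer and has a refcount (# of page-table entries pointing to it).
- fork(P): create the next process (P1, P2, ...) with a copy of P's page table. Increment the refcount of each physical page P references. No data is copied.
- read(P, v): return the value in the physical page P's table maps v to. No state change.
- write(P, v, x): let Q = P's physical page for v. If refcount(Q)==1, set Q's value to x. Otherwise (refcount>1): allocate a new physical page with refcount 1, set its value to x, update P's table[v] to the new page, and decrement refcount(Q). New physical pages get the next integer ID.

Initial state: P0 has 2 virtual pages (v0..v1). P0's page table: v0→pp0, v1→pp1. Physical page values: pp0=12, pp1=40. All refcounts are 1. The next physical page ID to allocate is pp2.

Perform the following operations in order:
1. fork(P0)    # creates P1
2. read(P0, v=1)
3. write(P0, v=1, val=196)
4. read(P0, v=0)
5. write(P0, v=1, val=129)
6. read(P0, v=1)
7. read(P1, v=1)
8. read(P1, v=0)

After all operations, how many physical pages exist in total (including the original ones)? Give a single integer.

Answer: 3

Derivation:
Op 1: fork(P0) -> P1. 2 ppages; refcounts: pp0:2 pp1:2
Op 2: read(P0, v1) -> 40. No state change.
Op 3: write(P0, v1, 196). refcount(pp1)=2>1 -> COPY to pp2. 3 ppages; refcounts: pp0:2 pp1:1 pp2:1
Op 4: read(P0, v0) -> 12. No state change.
Op 5: write(P0, v1, 129). refcount(pp2)=1 -> write in place. 3 ppages; refcounts: pp0:2 pp1:1 pp2:1
Op 6: read(P0, v1) -> 129. No state change.
Op 7: read(P1, v1) -> 40. No state change.
Op 8: read(P1, v0) -> 12. No state change.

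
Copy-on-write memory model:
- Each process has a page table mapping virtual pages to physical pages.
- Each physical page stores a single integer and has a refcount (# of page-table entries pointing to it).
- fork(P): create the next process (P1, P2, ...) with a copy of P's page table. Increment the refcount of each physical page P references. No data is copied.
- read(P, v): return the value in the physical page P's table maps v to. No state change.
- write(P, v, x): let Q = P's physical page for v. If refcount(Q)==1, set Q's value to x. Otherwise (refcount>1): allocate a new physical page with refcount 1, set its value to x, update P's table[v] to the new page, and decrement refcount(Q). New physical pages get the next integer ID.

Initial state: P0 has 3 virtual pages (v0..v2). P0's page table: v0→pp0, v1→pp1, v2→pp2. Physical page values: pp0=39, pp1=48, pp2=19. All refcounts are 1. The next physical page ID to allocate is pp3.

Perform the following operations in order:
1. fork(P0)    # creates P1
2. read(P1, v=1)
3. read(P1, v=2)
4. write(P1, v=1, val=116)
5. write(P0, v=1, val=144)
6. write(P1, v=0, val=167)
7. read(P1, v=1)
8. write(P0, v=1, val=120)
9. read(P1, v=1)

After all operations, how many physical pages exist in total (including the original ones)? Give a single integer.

Answer: 5

Derivation:
Op 1: fork(P0) -> P1. 3 ppages; refcounts: pp0:2 pp1:2 pp2:2
Op 2: read(P1, v1) -> 48. No state change.
Op 3: read(P1, v2) -> 19. No state change.
Op 4: write(P1, v1, 116). refcount(pp1)=2>1 -> COPY to pp3. 4 ppages; refcounts: pp0:2 pp1:1 pp2:2 pp3:1
Op 5: write(P0, v1, 144). refcount(pp1)=1 -> write in place. 4 ppages; refcounts: pp0:2 pp1:1 pp2:2 pp3:1
Op 6: write(P1, v0, 167). refcount(pp0)=2>1 -> COPY to pp4. 5 ppages; refcounts: pp0:1 pp1:1 pp2:2 pp3:1 pp4:1
Op 7: read(P1, v1) -> 116. No state change.
Op 8: write(P0, v1, 120). refcount(pp1)=1 -> write in place. 5 ppages; refcounts: pp0:1 pp1:1 pp2:2 pp3:1 pp4:1
Op 9: read(P1, v1) -> 116. No state change.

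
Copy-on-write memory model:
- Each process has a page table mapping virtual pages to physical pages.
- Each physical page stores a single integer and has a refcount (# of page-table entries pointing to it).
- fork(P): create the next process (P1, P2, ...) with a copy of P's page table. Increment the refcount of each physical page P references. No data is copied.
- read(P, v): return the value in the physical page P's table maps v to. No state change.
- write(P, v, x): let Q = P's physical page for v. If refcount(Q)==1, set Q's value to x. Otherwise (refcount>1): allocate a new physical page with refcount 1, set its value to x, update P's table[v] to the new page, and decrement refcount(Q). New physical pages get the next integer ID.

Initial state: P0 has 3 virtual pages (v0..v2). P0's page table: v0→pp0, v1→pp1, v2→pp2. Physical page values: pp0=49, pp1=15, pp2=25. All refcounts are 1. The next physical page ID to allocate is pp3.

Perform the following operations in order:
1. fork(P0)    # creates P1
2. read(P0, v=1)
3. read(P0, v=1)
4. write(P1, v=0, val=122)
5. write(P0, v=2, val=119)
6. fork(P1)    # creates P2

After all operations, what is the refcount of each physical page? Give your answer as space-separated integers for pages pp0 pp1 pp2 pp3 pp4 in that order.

Op 1: fork(P0) -> P1. 3 ppages; refcounts: pp0:2 pp1:2 pp2:2
Op 2: read(P0, v1) -> 15. No state change.
Op 3: read(P0, v1) -> 15. No state change.
Op 4: write(P1, v0, 122). refcount(pp0)=2>1 -> COPY to pp3. 4 ppages; refcounts: pp0:1 pp1:2 pp2:2 pp3:1
Op 5: write(P0, v2, 119). refcount(pp2)=2>1 -> COPY to pp4. 5 ppages; refcounts: pp0:1 pp1:2 pp2:1 pp3:1 pp4:1
Op 6: fork(P1) -> P2. 5 ppages; refcounts: pp0:1 pp1:3 pp2:2 pp3:2 pp4:1

Answer: 1 3 2 2 1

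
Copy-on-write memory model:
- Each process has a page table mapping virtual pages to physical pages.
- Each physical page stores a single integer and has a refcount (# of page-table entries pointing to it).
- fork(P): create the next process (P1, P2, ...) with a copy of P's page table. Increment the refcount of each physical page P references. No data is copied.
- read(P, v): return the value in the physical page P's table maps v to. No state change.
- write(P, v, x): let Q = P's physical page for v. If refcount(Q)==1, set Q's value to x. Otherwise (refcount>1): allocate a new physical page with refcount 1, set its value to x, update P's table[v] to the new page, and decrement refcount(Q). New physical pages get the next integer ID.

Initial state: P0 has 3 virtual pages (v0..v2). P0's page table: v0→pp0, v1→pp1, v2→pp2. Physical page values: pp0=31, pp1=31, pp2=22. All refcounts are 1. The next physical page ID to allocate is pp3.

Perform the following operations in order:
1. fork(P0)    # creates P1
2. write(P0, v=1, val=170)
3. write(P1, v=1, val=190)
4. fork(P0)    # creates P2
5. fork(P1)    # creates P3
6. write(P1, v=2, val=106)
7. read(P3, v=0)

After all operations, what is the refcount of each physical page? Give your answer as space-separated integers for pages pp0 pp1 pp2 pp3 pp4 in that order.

Answer: 4 2 3 2 1

Derivation:
Op 1: fork(P0) -> P1. 3 ppages; refcounts: pp0:2 pp1:2 pp2:2
Op 2: write(P0, v1, 170). refcount(pp1)=2>1 -> COPY to pp3. 4 ppages; refcounts: pp0:2 pp1:1 pp2:2 pp3:1
Op 3: write(P1, v1, 190). refcount(pp1)=1 -> write in place. 4 ppages; refcounts: pp0:2 pp1:1 pp2:2 pp3:1
Op 4: fork(P0) -> P2. 4 ppages; refcounts: pp0:3 pp1:1 pp2:3 pp3:2
Op 5: fork(P1) -> P3. 4 ppages; refcounts: pp0:4 pp1:2 pp2:4 pp3:2
Op 6: write(P1, v2, 106). refcount(pp2)=4>1 -> COPY to pp4. 5 ppages; refcounts: pp0:4 pp1:2 pp2:3 pp3:2 pp4:1
Op 7: read(P3, v0) -> 31. No state change.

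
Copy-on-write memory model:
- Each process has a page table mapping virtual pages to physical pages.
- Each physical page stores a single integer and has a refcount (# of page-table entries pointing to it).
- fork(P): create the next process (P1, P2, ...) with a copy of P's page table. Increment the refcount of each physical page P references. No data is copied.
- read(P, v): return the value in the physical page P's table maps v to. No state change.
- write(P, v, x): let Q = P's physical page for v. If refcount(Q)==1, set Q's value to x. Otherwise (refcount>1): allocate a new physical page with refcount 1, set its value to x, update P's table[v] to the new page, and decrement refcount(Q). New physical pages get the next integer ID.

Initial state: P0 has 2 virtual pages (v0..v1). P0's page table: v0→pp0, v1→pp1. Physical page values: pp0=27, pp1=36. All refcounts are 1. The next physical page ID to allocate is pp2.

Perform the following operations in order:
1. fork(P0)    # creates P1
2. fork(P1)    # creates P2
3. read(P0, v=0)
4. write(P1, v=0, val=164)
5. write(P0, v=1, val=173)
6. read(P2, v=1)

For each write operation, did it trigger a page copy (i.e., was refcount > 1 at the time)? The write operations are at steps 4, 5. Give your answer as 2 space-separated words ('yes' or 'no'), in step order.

Op 1: fork(P0) -> P1. 2 ppages; refcounts: pp0:2 pp1:2
Op 2: fork(P1) -> P2. 2 ppages; refcounts: pp0:3 pp1:3
Op 3: read(P0, v0) -> 27. No state change.
Op 4: write(P1, v0, 164). refcount(pp0)=3>1 -> COPY to pp2. 3 ppages; refcounts: pp0:2 pp1:3 pp2:1
Op 5: write(P0, v1, 173). refcount(pp1)=3>1 -> COPY to pp3. 4 ppages; refcounts: pp0:2 pp1:2 pp2:1 pp3:1
Op 6: read(P2, v1) -> 36. No state change.

yes yes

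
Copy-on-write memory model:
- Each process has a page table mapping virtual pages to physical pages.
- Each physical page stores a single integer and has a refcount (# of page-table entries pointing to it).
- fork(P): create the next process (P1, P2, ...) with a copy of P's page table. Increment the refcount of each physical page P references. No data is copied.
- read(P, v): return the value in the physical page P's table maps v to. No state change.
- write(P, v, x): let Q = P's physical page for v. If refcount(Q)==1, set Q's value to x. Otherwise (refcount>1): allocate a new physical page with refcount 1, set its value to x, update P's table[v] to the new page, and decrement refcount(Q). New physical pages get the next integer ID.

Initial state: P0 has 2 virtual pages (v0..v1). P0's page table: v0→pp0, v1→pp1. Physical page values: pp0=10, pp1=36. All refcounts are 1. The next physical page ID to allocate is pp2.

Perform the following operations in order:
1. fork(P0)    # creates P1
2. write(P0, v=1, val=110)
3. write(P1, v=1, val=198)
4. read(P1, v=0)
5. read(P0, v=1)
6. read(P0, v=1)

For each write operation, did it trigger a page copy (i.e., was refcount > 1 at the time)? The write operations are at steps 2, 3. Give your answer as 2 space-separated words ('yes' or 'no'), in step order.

Op 1: fork(P0) -> P1. 2 ppages; refcounts: pp0:2 pp1:2
Op 2: write(P0, v1, 110). refcount(pp1)=2>1 -> COPY to pp2. 3 ppages; refcounts: pp0:2 pp1:1 pp2:1
Op 3: write(P1, v1, 198). refcount(pp1)=1 -> write in place. 3 ppages; refcounts: pp0:2 pp1:1 pp2:1
Op 4: read(P1, v0) -> 10. No state change.
Op 5: read(P0, v1) -> 110. No state change.
Op 6: read(P0, v1) -> 110. No state change.

yes no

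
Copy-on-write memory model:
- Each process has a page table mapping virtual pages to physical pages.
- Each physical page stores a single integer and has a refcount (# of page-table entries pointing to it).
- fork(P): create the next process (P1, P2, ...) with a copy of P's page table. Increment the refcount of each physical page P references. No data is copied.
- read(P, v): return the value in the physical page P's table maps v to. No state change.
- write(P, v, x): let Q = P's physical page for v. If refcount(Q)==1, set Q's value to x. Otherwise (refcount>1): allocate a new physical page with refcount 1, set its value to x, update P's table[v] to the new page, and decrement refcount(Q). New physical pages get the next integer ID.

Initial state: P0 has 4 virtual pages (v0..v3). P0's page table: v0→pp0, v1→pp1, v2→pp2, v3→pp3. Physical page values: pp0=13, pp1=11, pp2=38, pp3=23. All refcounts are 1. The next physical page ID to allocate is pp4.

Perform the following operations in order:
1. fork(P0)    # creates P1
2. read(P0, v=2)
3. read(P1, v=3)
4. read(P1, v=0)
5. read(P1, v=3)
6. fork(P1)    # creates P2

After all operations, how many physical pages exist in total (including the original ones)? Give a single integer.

Answer: 4

Derivation:
Op 1: fork(P0) -> P1. 4 ppages; refcounts: pp0:2 pp1:2 pp2:2 pp3:2
Op 2: read(P0, v2) -> 38. No state change.
Op 3: read(P1, v3) -> 23. No state change.
Op 4: read(P1, v0) -> 13. No state change.
Op 5: read(P1, v3) -> 23. No state change.
Op 6: fork(P1) -> P2. 4 ppages; refcounts: pp0:3 pp1:3 pp2:3 pp3:3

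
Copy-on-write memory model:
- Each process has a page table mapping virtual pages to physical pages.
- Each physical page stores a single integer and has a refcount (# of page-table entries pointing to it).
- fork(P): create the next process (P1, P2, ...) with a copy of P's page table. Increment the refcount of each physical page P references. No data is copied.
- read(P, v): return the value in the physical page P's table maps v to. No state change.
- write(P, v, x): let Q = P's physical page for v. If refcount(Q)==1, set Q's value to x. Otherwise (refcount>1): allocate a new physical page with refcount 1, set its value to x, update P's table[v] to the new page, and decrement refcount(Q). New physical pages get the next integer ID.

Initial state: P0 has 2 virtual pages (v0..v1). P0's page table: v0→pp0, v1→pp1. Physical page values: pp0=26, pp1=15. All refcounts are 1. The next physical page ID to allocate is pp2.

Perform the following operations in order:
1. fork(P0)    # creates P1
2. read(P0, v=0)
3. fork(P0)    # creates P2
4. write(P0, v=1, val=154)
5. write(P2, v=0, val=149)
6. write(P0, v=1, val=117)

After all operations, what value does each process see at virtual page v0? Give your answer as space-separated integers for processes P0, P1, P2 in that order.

Answer: 26 26 149

Derivation:
Op 1: fork(P0) -> P1. 2 ppages; refcounts: pp0:2 pp1:2
Op 2: read(P0, v0) -> 26. No state change.
Op 3: fork(P0) -> P2. 2 ppages; refcounts: pp0:3 pp1:3
Op 4: write(P0, v1, 154). refcount(pp1)=3>1 -> COPY to pp2. 3 ppages; refcounts: pp0:3 pp1:2 pp2:1
Op 5: write(P2, v0, 149). refcount(pp0)=3>1 -> COPY to pp3. 4 ppages; refcounts: pp0:2 pp1:2 pp2:1 pp3:1
Op 6: write(P0, v1, 117). refcount(pp2)=1 -> write in place. 4 ppages; refcounts: pp0:2 pp1:2 pp2:1 pp3:1
P0: v0 -> pp0 = 26
P1: v0 -> pp0 = 26
P2: v0 -> pp3 = 149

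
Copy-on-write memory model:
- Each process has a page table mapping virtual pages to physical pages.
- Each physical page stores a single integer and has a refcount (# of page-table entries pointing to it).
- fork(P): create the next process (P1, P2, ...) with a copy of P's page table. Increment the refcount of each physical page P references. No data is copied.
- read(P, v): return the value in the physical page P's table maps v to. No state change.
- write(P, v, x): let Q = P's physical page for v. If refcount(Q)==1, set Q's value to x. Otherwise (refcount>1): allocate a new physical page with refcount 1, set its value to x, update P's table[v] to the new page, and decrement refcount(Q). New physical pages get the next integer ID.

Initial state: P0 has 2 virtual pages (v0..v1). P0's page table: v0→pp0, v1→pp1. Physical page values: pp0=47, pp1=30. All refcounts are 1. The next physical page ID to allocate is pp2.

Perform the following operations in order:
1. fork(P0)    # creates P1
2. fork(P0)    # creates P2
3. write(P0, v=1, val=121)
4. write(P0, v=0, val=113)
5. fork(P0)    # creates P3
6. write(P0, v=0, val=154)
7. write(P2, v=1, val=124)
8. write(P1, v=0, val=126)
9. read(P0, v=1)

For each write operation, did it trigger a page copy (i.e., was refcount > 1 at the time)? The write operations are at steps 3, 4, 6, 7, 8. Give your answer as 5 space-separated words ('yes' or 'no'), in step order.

Op 1: fork(P0) -> P1. 2 ppages; refcounts: pp0:2 pp1:2
Op 2: fork(P0) -> P2. 2 ppages; refcounts: pp0:3 pp1:3
Op 3: write(P0, v1, 121). refcount(pp1)=3>1 -> COPY to pp2. 3 ppages; refcounts: pp0:3 pp1:2 pp2:1
Op 4: write(P0, v0, 113). refcount(pp0)=3>1 -> COPY to pp3. 4 ppages; refcounts: pp0:2 pp1:2 pp2:1 pp3:1
Op 5: fork(P0) -> P3. 4 ppages; refcounts: pp0:2 pp1:2 pp2:2 pp3:2
Op 6: write(P0, v0, 154). refcount(pp3)=2>1 -> COPY to pp4. 5 ppages; refcounts: pp0:2 pp1:2 pp2:2 pp3:1 pp4:1
Op 7: write(P2, v1, 124). refcount(pp1)=2>1 -> COPY to pp5. 6 ppages; refcounts: pp0:2 pp1:1 pp2:2 pp3:1 pp4:1 pp5:1
Op 8: write(P1, v0, 126). refcount(pp0)=2>1 -> COPY to pp6. 7 ppages; refcounts: pp0:1 pp1:1 pp2:2 pp3:1 pp4:1 pp5:1 pp6:1
Op 9: read(P0, v1) -> 121. No state change.

yes yes yes yes yes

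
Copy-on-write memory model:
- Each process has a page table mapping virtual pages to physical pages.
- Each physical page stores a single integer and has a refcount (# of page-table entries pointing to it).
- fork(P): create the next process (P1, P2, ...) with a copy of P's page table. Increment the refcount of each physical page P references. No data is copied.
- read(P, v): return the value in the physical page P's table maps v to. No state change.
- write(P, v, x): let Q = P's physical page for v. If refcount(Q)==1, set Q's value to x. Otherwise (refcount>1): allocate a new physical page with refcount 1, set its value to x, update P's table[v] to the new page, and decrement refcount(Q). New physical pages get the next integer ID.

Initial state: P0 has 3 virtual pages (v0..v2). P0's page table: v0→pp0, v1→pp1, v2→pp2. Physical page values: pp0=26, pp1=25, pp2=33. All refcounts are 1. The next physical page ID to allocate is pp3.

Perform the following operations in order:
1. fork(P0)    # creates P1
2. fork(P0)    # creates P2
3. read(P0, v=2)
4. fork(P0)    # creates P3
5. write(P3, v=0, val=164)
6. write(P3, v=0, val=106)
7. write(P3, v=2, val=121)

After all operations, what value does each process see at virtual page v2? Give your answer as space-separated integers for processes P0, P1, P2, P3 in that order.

Answer: 33 33 33 121

Derivation:
Op 1: fork(P0) -> P1. 3 ppages; refcounts: pp0:2 pp1:2 pp2:2
Op 2: fork(P0) -> P2. 3 ppages; refcounts: pp0:3 pp1:3 pp2:3
Op 3: read(P0, v2) -> 33. No state change.
Op 4: fork(P0) -> P3. 3 ppages; refcounts: pp0:4 pp1:4 pp2:4
Op 5: write(P3, v0, 164). refcount(pp0)=4>1 -> COPY to pp3. 4 ppages; refcounts: pp0:3 pp1:4 pp2:4 pp3:1
Op 6: write(P3, v0, 106). refcount(pp3)=1 -> write in place. 4 ppages; refcounts: pp0:3 pp1:4 pp2:4 pp3:1
Op 7: write(P3, v2, 121). refcount(pp2)=4>1 -> COPY to pp4. 5 ppages; refcounts: pp0:3 pp1:4 pp2:3 pp3:1 pp4:1
P0: v2 -> pp2 = 33
P1: v2 -> pp2 = 33
P2: v2 -> pp2 = 33
P3: v2 -> pp4 = 121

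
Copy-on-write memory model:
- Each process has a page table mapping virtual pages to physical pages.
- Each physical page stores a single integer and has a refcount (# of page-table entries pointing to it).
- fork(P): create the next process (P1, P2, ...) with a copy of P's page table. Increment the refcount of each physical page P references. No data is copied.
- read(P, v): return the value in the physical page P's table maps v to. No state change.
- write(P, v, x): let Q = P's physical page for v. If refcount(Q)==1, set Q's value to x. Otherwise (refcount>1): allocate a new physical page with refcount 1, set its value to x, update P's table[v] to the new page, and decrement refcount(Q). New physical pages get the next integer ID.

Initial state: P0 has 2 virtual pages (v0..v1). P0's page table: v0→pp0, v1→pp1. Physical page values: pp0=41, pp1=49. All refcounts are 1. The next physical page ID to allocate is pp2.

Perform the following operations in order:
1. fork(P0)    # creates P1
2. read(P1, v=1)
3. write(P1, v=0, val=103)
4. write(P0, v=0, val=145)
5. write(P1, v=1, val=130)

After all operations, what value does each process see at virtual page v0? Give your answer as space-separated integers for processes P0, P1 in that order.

Op 1: fork(P0) -> P1. 2 ppages; refcounts: pp0:2 pp1:2
Op 2: read(P1, v1) -> 49. No state change.
Op 3: write(P1, v0, 103). refcount(pp0)=2>1 -> COPY to pp2. 3 ppages; refcounts: pp0:1 pp1:2 pp2:1
Op 4: write(P0, v0, 145). refcount(pp0)=1 -> write in place. 3 ppages; refcounts: pp0:1 pp1:2 pp2:1
Op 5: write(P1, v1, 130). refcount(pp1)=2>1 -> COPY to pp3. 4 ppages; refcounts: pp0:1 pp1:1 pp2:1 pp3:1
P0: v0 -> pp0 = 145
P1: v0 -> pp2 = 103

Answer: 145 103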